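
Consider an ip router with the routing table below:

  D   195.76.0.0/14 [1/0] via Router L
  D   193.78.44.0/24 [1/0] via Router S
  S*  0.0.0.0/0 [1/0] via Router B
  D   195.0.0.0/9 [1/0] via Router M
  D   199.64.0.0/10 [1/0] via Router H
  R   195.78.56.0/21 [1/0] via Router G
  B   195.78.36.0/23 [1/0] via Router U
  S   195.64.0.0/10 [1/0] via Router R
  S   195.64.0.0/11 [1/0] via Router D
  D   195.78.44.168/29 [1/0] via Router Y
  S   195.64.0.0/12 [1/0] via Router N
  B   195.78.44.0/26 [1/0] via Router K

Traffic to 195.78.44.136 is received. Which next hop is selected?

Router L

Routes whose prefix contains 195.78.44.136:
  0.0.0.0/0 (default, matches everything) -> Router B
  195.0.0.0/9 (195.0.0.0 - 195.127.255.255) -> Router M
  195.64.0.0/10 (195.64.0.0 - 195.127.255.255) -> Router R
  195.64.0.0/11 (195.64.0.0 - 195.95.255.255) -> Router D
  195.64.0.0/12 (195.64.0.0 - 195.79.255.255) -> Router N
  195.76.0.0/14 (195.76.0.0 - 195.79.255.255) -> Router L
More-specific entries that do NOT match:
  195.78.44.168/29 (195.78.44.168 - 195.78.44.175) does not contain 195.78.44.136
  195.78.44.0/26 (195.78.44.0 - 195.78.44.63) does not contain 195.78.44.136
  193.78.44.0/24 (193.78.44.0 - 193.78.44.255) does not contain 195.78.44.136
  195.78.36.0/23 (195.78.36.0 - 195.78.37.255) does not contain 195.78.44.136
  195.78.56.0/21 (195.78.56.0 - 195.78.63.255) does not contain 195.78.44.136
Longest matching prefix is /14 -> next hop Router L.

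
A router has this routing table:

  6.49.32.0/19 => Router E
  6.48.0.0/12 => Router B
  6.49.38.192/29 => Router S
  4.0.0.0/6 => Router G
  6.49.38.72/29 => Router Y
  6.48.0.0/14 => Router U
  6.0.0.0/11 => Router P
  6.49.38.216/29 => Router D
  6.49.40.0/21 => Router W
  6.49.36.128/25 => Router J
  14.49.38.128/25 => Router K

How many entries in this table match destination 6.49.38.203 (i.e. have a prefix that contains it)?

4

Prefixes containing 6.49.38.203:
  4.0.0.0/6 (4.0.0.0 - 7.255.255.255)
  6.48.0.0/12 (6.48.0.0 - 6.63.255.255)
  6.48.0.0/14 (6.48.0.0 - 6.51.255.255)
  6.49.32.0/19 (6.49.32.0 - 6.49.63.255)
Total matching entries: 4.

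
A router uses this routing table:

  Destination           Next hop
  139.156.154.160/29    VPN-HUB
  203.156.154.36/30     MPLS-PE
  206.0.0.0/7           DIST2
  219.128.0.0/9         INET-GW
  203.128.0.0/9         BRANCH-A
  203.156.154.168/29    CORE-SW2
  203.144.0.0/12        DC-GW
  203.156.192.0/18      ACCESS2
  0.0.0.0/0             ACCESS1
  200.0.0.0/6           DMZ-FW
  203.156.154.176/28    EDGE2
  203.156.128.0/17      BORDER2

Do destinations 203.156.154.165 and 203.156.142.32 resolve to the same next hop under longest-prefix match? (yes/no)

203.156.154.165: longest match 203.156.128.0/17 -> BORDER2
203.156.142.32: longest match 203.156.128.0/17 -> BORDER2

yes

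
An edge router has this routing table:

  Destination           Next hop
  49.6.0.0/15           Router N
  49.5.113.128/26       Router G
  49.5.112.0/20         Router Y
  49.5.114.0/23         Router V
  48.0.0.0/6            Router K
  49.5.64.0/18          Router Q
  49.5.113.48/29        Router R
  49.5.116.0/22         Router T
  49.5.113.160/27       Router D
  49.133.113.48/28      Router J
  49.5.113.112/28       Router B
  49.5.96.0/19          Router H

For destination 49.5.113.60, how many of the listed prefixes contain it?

4

Prefixes containing 49.5.113.60:
  48.0.0.0/6 (48.0.0.0 - 51.255.255.255)
  49.5.64.0/18 (49.5.64.0 - 49.5.127.255)
  49.5.96.0/19 (49.5.96.0 - 49.5.127.255)
  49.5.112.0/20 (49.5.112.0 - 49.5.127.255)
Total matching entries: 4.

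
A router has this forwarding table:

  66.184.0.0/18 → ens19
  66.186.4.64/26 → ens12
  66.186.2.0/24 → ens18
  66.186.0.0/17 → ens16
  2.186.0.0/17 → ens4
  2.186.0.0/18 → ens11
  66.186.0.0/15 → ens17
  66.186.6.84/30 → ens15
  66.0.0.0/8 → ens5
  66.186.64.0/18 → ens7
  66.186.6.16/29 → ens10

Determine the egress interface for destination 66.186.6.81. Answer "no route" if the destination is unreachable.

Routes whose prefix contains 66.186.6.81:
  66.0.0.0/8 (66.0.0.0 - 66.255.255.255) -> ens5
  66.186.0.0/15 (66.186.0.0 - 66.187.255.255) -> ens17
  66.186.0.0/17 (66.186.0.0 - 66.186.127.255) -> ens16
More-specific entries that do NOT match:
  66.186.6.84/30 (66.186.6.84 - 66.186.6.87) does not contain 66.186.6.81
  66.186.6.16/29 (66.186.6.16 - 66.186.6.23) does not contain 66.186.6.81
  66.186.4.64/26 (66.186.4.64 - 66.186.4.127) does not contain 66.186.6.81
  66.186.2.0/24 (66.186.2.0 - 66.186.2.255) does not contain 66.186.6.81
  66.184.0.0/18 (66.184.0.0 - 66.184.63.255) does not contain 66.186.6.81
  2.186.0.0/18 (2.186.0.0 - 2.186.63.255) does not contain 66.186.6.81
  66.186.64.0/18 (66.186.64.0 - 66.186.127.255) does not contain 66.186.6.81
Longest matching prefix is /17 -> interface ens16.

ens16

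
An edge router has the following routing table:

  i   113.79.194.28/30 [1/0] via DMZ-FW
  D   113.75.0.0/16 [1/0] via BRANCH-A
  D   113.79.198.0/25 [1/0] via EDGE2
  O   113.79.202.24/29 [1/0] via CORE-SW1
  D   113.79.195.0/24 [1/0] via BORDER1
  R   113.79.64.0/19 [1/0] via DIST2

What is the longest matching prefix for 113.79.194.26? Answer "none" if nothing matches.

none

113.79.194.26 is outside every listed prefix and there is no default route.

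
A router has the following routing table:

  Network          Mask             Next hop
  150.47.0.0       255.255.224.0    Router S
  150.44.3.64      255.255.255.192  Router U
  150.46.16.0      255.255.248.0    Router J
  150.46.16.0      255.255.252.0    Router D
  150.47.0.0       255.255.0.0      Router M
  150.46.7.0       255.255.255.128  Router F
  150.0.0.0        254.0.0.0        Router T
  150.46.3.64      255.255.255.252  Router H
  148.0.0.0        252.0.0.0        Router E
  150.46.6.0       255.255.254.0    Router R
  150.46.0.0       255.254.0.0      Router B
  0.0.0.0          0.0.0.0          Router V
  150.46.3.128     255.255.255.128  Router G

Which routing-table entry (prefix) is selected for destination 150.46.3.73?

Entries matching 150.46.3.73:
  0.0.0.0/0 (default, matches everything)
  148.0.0.0/6 (148.0.0.0 - 151.255.255.255)
  150.0.0.0/7 (150.0.0.0 - 151.255.255.255)
  150.46.0.0/15 (150.46.0.0 - 150.47.255.255)
Most specific is 150.46.0.0/15.

150.46.0.0/15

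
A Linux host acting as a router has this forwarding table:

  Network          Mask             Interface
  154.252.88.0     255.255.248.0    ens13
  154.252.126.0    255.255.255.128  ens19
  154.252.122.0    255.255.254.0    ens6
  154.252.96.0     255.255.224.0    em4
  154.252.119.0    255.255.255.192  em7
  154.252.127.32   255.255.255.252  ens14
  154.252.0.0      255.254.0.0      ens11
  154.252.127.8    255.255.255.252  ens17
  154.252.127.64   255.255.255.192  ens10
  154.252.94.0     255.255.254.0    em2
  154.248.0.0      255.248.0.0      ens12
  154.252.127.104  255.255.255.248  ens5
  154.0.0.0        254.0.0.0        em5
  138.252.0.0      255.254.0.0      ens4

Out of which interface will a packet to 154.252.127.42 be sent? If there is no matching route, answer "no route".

Routes whose prefix contains 154.252.127.42:
  154.0.0.0/7 (154.0.0.0 - 155.255.255.255) -> em5
  154.248.0.0/13 (154.248.0.0 - 154.255.255.255) -> ens12
  154.252.0.0/15 (154.252.0.0 - 154.253.255.255) -> ens11
  154.252.96.0/19 (154.252.96.0 - 154.252.127.255) -> em4
More-specific entries that do NOT match:
  154.252.127.32/30 (154.252.127.32 - 154.252.127.35) does not contain 154.252.127.42
  154.252.127.8/30 (154.252.127.8 - 154.252.127.11) does not contain 154.252.127.42
  154.252.127.104/29 (154.252.127.104 - 154.252.127.111) does not contain 154.252.127.42
  154.252.119.0/26 (154.252.119.0 - 154.252.119.63) does not contain 154.252.127.42
  154.252.127.64/26 (154.252.127.64 - 154.252.127.127) does not contain 154.252.127.42
  154.252.126.0/25 (154.252.126.0 - 154.252.126.127) does not contain 154.252.127.42
  154.252.122.0/23 (154.252.122.0 - 154.252.123.255) does not contain 154.252.127.42
  154.252.94.0/23 (154.252.94.0 - 154.252.95.255) does not contain 154.252.127.42
  154.252.88.0/21 (154.252.88.0 - 154.252.95.255) does not contain 154.252.127.42
Longest matching prefix is /19 -> interface em4.

em4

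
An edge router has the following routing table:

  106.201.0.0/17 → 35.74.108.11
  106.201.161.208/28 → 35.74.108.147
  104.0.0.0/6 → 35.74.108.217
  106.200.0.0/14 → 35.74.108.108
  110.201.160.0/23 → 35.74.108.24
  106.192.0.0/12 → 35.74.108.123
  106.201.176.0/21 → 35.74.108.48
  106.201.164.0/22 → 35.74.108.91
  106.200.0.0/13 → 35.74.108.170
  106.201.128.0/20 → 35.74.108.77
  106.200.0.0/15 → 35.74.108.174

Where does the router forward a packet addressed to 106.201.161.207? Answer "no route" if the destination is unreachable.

Routes whose prefix contains 106.201.161.207:
  104.0.0.0/6 (104.0.0.0 - 107.255.255.255) -> 35.74.108.217
  106.192.0.0/12 (106.192.0.0 - 106.207.255.255) -> 35.74.108.123
  106.200.0.0/13 (106.200.0.0 - 106.207.255.255) -> 35.74.108.170
  106.200.0.0/14 (106.200.0.0 - 106.203.255.255) -> 35.74.108.108
  106.200.0.0/15 (106.200.0.0 - 106.201.255.255) -> 35.74.108.174
More-specific entries that do NOT match:
  106.201.161.208/28 (106.201.161.208 - 106.201.161.223) does not contain 106.201.161.207
  110.201.160.0/23 (110.201.160.0 - 110.201.161.255) does not contain 106.201.161.207
  106.201.164.0/22 (106.201.164.0 - 106.201.167.255) does not contain 106.201.161.207
  106.201.176.0/21 (106.201.176.0 - 106.201.183.255) does not contain 106.201.161.207
  106.201.128.0/20 (106.201.128.0 - 106.201.143.255) does not contain 106.201.161.207
  106.201.0.0/17 (106.201.0.0 - 106.201.127.255) does not contain 106.201.161.207
Longest matching prefix is /15 -> next hop 35.74.108.174.

35.74.108.174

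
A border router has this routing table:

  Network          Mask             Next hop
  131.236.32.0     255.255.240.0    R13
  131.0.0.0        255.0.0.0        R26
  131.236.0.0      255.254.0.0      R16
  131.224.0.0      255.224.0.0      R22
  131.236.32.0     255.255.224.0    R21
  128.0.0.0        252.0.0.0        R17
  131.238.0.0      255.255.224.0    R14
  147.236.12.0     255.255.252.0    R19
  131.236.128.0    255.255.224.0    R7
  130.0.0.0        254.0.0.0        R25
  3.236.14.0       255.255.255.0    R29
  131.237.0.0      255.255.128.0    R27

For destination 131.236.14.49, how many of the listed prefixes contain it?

5

Prefixes containing 131.236.14.49:
  128.0.0.0/6 (128.0.0.0 - 131.255.255.255)
  130.0.0.0/7 (130.0.0.0 - 131.255.255.255)
  131.0.0.0/8 (131.0.0.0 - 131.255.255.255)
  131.224.0.0/11 (131.224.0.0 - 131.255.255.255)
  131.236.0.0/15 (131.236.0.0 - 131.237.255.255)
Total matching entries: 5.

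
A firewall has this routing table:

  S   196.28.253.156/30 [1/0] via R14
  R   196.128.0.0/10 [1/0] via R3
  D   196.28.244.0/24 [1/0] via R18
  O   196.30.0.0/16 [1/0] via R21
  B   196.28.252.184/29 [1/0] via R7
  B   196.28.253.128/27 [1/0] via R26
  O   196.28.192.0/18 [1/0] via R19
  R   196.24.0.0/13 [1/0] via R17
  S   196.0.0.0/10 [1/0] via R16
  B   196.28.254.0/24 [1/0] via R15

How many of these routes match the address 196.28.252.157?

3

Prefixes containing 196.28.252.157:
  196.0.0.0/10 (196.0.0.0 - 196.63.255.255)
  196.24.0.0/13 (196.24.0.0 - 196.31.255.255)
  196.28.192.0/18 (196.28.192.0 - 196.28.255.255)
Total matching entries: 3.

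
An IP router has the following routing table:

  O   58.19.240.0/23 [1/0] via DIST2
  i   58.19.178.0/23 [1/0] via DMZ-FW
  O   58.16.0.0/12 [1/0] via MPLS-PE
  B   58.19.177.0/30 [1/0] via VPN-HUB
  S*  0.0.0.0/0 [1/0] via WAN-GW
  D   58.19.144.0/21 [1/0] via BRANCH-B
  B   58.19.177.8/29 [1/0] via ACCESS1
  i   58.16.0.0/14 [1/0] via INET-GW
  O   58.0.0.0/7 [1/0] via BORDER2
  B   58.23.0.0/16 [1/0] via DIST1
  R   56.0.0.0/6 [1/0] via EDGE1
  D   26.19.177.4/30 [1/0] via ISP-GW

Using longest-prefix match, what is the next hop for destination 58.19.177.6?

INET-GW

Routes whose prefix contains 58.19.177.6:
  0.0.0.0/0 (default, matches everything) -> WAN-GW
  56.0.0.0/6 (56.0.0.0 - 59.255.255.255) -> EDGE1
  58.0.0.0/7 (58.0.0.0 - 59.255.255.255) -> BORDER2
  58.16.0.0/12 (58.16.0.0 - 58.31.255.255) -> MPLS-PE
  58.16.0.0/14 (58.16.0.0 - 58.19.255.255) -> INET-GW
More-specific entries that do NOT match:
  58.19.177.0/30 (58.19.177.0 - 58.19.177.3) does not contain 58.19.177.6
  26.19.177.4/30 (26.19.177.4 - 26.19.177.7) does not contain 58.19.177.6
  58.19.177.8/29 (58.19.177.8 - 58.19.177.15) does not contain 58.19.177.6
  58.19.240.0/23 (58.19.240.0 - 58.19.241.255) does not contain 58.19.177.6
  58.19.178.0/23 (58.19.178.0 - 58.19.179.255) does not contain 58.19.177.6
  58.19.144.0/21 (58.19.144.0 - 58.19.151.255) does not contain 58.19.177.6
  58.23.0.0/16 (58.23.0.0 - 58.23.255.255) does not contain 58.19.177.6
Longest matching prefix is /14 -> next hop INET-GW.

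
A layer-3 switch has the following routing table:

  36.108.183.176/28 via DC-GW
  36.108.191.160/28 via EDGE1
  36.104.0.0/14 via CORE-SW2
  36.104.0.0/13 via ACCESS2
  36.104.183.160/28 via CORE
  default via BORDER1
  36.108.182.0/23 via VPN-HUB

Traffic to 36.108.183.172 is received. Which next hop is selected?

Routes whose prefix contains 36.108.183.172:
  0.0.0.0/0 (default, matches everything) -> BORDER1
  36.104.0.0/13 (36.104.0.0 - 36.111.255.255) -> ACCESS2
  36.108.182.0/23 (36.108.182.0 - 36.108.183.255) -> VPN-HUB
More-specific entries that do NOT match:
  36.108.183.176/28 (36.108.183.176 - 36.108.183.191) does not contain 36.108.183.172
  36.108.191.160/28 (36.108.191.160 - 36.108.191.175) does not contain 36.108.183.172
  36.104.183.160/28 (36.104.183.160 - 36.104.183.175) does not contain 36.108.183.172
Longest matching prefix is /23 -> next hop VPN-HUB.

VPN-HUB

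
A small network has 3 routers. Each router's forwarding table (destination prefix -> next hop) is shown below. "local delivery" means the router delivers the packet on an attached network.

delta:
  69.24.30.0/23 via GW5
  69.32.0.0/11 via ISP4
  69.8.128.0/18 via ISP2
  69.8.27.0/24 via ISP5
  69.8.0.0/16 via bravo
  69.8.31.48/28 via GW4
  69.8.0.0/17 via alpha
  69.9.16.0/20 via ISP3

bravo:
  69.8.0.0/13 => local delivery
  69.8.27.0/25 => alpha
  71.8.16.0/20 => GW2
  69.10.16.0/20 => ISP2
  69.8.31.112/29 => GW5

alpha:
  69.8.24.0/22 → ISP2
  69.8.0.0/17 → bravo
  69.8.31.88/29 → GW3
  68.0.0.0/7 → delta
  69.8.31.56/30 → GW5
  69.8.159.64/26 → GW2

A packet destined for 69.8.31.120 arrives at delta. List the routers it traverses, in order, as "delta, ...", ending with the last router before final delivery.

At delta: longest match for 69.8.31.120 is 69.8.0.0/17 -> alpha
At alpha: longest match for 69.8.31.120 is 69.8.0.0/17 -> bravo
At bravo: longest match for 69.8.31.120 is 69.8.0.0/13 -> local delivery

delta, alpha, bravo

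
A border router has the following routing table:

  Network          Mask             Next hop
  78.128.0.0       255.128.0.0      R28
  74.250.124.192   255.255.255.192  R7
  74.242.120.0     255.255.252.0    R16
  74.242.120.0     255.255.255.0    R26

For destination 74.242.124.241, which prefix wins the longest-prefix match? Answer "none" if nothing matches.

74.242.124.241 is outside every listed prefix and there is no default route.

none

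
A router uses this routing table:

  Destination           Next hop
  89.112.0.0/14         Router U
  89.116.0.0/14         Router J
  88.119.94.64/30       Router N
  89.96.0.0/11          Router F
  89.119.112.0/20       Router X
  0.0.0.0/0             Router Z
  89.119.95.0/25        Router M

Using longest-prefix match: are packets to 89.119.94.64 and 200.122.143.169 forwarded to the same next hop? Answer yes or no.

89.119.94.64: longest match 89.116.0.0/14 -> Router J
200.122.143.169: longest match 0.0.0.0/0 -> Router Z

no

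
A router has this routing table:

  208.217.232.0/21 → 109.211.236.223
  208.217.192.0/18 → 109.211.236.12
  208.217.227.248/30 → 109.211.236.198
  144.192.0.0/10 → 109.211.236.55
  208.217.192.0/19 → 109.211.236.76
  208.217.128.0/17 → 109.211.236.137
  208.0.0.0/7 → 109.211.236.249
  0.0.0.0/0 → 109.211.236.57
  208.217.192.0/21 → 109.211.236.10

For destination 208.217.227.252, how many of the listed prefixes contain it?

Prefixes containing 208.217.227.252:
  0.0.0.0/0 (default, matches everything)
  208.0.0.0/7 (208.0.0.0 - 209.255.255.255)
  208.217.128.0/17 (208.217.128.0 - 208.217.255.255)
  208.217.192.0/18 (208.217.192.0 - 208.217.255.255)
Total matching entries: 4.

4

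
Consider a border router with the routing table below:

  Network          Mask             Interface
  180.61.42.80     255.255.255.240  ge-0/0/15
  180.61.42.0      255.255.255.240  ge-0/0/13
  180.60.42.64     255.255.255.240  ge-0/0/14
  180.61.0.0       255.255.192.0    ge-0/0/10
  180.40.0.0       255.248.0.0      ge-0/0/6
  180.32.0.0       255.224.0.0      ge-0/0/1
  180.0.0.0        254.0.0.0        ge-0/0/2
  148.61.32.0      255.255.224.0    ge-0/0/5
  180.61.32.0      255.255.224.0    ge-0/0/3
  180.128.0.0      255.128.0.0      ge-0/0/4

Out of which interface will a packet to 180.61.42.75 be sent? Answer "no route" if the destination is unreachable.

ge-0/0/3

Routes whose prefix contains 180.61.42.75:
  180.0.0.0/7 (180.0.0.0 - 181.255.255.255) -> ge-0/0/2
  180.32.0.0/11 (180.32.0.0 - 180.63.255.255) -> ge-0/0/1
  180.61.0.0/18 (180.61.0.0 - 180.61.63.255) -> ge-0/0/10
  180.61.32.0/19 (180.61.32.0 - 180.61.63.255) -> ge-0/0/3
More-specific entries that do NOT match:
  180.61.42.80/28 (180.61.42.80 - 180.61.42.95) does not contain 180.61.42.75
  180.61.42.0/28 (180.61.42.0 - 180.61.42.15) does not contain 180.61.42.75
  180.60.42.64/28 (180.60.42.64 - 180.60.42.79) does not contain 180.61.42.75
Longest matching prefix is /19 -> interface ge-0/0/3.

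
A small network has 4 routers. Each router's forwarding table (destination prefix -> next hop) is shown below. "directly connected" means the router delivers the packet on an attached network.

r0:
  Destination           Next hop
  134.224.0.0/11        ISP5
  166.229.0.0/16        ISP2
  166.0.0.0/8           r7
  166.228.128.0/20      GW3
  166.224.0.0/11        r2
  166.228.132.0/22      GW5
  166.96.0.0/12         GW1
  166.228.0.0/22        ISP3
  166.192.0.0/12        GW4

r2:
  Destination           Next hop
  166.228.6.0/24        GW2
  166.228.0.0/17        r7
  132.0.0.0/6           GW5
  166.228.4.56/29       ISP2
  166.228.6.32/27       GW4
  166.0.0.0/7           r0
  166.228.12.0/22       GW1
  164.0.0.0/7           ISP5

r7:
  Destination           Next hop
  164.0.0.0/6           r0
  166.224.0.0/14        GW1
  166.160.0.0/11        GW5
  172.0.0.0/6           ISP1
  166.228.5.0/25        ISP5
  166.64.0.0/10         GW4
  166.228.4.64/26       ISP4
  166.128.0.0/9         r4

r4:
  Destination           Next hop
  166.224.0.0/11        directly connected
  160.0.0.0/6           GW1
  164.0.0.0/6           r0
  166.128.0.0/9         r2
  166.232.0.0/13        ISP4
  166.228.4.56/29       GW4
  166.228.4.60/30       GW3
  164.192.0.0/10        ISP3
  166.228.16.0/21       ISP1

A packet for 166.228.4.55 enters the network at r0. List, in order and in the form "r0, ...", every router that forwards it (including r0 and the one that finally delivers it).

r0, r2, r7, r4

At r0: longest match for 166.228.4.55 is 166.224.0.0/11 -> r2
At r2: longest match for 166.228.4.55 is 166.228.0.0/17 -> r7
At r7: longest match for 166.228.4.55 is 166.128.0.0/9 -> r4
At r4: longest match for 166.228.4.55 is 166.224.0.0/11 -> directly connected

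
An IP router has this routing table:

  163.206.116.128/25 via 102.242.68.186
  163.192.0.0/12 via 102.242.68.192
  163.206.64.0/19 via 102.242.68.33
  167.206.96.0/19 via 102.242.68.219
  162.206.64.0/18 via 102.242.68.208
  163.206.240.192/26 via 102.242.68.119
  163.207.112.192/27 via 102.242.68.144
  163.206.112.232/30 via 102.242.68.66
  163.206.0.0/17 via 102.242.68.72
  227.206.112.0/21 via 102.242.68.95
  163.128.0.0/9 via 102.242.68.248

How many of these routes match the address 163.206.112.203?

Prefixes containing 163.206.112.203:
  163.128.0.0/9 (163.128.0.0 - 163.255.255.255)
  163.192.0.0/12 (163.192.0.0 - 163.207.255.255)
  163.206.0.0/17 (163.206.0.0 - 163.206.127.255)
Total matching entries: 3.

3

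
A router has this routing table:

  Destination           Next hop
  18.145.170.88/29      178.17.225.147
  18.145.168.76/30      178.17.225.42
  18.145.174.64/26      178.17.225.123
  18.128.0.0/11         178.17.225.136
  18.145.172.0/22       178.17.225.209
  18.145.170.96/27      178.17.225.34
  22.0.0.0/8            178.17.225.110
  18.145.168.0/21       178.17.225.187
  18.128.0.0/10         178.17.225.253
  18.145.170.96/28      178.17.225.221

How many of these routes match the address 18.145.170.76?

3

Prefixes containing 18.145.170.76:
  18.128.0.0/10 (18.128.0.0 - 18.191.255.255)
  18.128.0.0/11 (18.128.0.0 - 18.159.255.255)
  18.145.168.0/21 (18.145.168.0 - 18.145.175.255)
Total matching entries: 3.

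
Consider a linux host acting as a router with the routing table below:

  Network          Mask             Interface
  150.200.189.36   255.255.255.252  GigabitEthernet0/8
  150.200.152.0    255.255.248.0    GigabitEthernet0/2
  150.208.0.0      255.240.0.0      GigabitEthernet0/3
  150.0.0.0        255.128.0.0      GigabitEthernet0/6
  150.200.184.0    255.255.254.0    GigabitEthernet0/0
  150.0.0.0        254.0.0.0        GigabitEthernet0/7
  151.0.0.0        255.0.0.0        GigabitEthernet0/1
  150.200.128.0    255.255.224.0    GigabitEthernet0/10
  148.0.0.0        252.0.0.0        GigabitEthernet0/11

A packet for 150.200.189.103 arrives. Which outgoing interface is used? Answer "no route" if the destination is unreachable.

GigabitEthernet0/7

Routes whose prefix contains 150.200.189.103:
  148.0.0.0/6 (148.0.0.0 - 151.255.255.255) -> GigabitEthernet0/11
  150.0.0.0/7 (150.0.0.0 - 151.255.255.255) -> GigabitEthernet0/7
More-specific entries that do NOT match:
  150.200.189.36/30 (150.200.189.36 - 150.200.189.39) does not contain 150.200.189.103
  150.200.184.0/23 (150.200.184.0 - 150.200.185.255) does not contain 150.200.189.103
  150.200.152.0/21 (150.200.152.0 - 150.200.159.255) does not contain 150.200.189.103
  150.200.128.0/19 (150.200.128.0 - 150.200.159.255) does not contain 150.200.189.103
  150.208.0.0/12 (150.208.0.0 - 150.223.255.255) does not contain 150.200.189.103
  150.0.0.0/9 (150.0.0.0 - 150.127.255.255) does not contain 150.200.189.103
  151.0.0.0/8 (151.0.0.0 - 151.255.255.255) does not contain 150.200.189.103
Longest matching prefix is /7 -> interface GigabitEthernet0/7.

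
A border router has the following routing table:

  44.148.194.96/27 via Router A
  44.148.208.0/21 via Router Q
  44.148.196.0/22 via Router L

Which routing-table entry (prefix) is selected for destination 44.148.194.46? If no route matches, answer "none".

44.148.194.46 is outside every listed prefix and there is no default route.

none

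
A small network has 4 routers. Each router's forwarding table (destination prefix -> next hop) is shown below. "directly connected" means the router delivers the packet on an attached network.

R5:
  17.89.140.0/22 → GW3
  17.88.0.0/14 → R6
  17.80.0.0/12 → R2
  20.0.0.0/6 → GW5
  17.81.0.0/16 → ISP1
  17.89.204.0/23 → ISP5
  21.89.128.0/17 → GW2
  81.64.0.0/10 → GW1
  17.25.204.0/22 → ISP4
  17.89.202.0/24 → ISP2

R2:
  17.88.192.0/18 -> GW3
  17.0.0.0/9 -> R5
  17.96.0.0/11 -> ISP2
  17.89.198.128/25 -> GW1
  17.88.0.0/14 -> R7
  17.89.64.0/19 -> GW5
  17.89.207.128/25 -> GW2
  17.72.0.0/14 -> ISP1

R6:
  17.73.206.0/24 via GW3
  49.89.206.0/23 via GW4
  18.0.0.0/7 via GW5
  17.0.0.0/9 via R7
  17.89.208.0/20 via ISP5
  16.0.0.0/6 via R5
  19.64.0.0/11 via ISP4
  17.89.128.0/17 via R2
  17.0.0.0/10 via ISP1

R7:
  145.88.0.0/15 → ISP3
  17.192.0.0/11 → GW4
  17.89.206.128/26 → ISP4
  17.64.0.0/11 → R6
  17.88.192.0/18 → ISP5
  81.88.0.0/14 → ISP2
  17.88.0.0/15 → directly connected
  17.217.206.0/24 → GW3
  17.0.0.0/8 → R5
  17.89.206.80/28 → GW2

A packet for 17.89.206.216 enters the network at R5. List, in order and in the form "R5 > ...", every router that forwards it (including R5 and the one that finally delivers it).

At R5: longest match for 17.89.206.216 is 17.88.0.0/14 -> R6
At R6: longest match for 17.89.206.216 is 17.89.128.0/17 -> R2
At R2: longest match for 17.89.206.216 is 17.88.0.0/14 -> R7
At R7: longest match for 17.89.206.216 is 17.88.0.0/15 -> directly connected

R5 > R6 > R2 > R7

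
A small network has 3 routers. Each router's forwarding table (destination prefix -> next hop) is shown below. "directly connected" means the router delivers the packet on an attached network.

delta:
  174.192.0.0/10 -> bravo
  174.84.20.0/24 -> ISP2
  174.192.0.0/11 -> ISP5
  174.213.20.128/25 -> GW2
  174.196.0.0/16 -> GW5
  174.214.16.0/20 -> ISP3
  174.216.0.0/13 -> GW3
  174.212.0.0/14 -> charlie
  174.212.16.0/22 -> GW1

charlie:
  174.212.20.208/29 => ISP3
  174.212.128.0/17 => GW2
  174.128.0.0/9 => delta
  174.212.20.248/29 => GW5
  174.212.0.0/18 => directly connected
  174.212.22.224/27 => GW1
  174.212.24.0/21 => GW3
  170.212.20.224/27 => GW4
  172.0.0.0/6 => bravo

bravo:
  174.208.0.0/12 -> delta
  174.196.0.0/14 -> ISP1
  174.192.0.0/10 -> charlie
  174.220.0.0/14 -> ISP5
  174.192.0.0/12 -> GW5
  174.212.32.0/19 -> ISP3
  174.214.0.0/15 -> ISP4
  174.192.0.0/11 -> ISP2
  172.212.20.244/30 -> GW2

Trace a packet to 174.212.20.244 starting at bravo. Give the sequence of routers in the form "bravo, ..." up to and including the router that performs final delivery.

bravo, delta, charlie

At bravo: longest match for 174.212.20.244 is 174.208.0.0/12 -> delta
At delta: longest match for 174.212.20.244 is 174.212.0.0/14 -> charlie
At charlie: longest match for 174.212.20.244 is 174.212.0.0/18 -> directly connected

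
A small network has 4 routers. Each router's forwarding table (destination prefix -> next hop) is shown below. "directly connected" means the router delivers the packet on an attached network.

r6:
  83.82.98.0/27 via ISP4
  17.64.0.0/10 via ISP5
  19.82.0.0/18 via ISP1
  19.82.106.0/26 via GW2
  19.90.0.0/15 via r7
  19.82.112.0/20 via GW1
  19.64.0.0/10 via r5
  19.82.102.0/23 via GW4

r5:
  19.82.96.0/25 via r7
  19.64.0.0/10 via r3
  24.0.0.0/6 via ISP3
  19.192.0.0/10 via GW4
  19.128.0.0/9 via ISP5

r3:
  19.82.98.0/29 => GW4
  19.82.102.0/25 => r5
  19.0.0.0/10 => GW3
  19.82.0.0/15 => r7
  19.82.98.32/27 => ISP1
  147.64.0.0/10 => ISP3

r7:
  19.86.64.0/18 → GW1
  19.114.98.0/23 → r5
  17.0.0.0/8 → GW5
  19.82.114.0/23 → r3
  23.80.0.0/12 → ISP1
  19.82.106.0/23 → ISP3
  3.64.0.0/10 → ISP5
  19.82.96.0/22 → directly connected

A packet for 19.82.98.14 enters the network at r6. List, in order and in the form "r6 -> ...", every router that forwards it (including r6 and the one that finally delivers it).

At r6: longest match for 19.82.98.14 is 19.64.0.0/10 -> r5
At r5: longest match for 19.82.98.14 is 19.64.0.0/10 -> r3
At r3: longest match for 19.82.98.14 is 19.82.0.0/15 -> r7
At r7: longest match for 19.82.98.14 is 19.82.96.0/22 -> directly connected

r6 -> r5 -> r3 -> r7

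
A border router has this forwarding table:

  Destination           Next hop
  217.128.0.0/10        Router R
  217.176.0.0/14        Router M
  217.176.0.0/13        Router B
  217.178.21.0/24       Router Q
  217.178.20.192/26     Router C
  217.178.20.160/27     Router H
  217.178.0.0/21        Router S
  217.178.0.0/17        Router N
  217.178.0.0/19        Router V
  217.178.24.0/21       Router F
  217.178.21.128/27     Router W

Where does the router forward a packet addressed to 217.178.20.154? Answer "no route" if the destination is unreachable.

Router V

Routes whose prefix contains 217.178.20.154:
  217.128.0.0/10 (217.128.0.0 - 217.191.255.255) -> Router R
  217.176.0.0/13 (217.176.0.0 - 217.183.255.255) -> Router B
  217.176.0.0/14 (217.176.0.0 - 217.179.255.255) -> Router M
  217.178.0.0/17 (217.178.0.0 - 217.178.127.255) -> Router N
  217.178.0.0/19 (217.178.0.0 - 217.178.31.255) -> Router V
More-specific entries that do NOT match:
  217.178.20.160/27 (217.178.20.160 - 217.178.20.191) does not contain 217.178.20.154
  217.178.21.128/27 (217.178.21.128 - 217.178.21.159) does not contain 217.178.20.154
  217.178.20.192/26 (217.178.20.192 - 217.178.20.255) does not contain 217.178.20.154
  217.178.21.0/24 (217.178.21.0 - 217.178.21.255) does not contain 217.178.20.154
  217.178.0.0/21 (217.178.0.0 - 217.178.7.255) does not contain 217.178.20.154
  217.178.24.0/21 (217.178.24.0 - 217.178.31.255) does not contain 217.178.20.154
Longest matching prefix is /19 -> next hop Router V.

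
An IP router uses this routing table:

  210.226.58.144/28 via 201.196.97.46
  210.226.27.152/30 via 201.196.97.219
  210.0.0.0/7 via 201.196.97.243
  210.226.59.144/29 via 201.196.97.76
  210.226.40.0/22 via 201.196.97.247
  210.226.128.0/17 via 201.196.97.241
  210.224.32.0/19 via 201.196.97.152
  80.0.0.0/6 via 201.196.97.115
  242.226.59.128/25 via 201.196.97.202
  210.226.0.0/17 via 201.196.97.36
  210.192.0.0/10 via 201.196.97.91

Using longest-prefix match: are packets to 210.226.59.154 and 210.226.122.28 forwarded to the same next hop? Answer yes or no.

210.226.59.154: longest match 210.226.0.0/17 -> 201.196.97.36
210.226.122.28: longest match 210.226.0.0/17 -> 201.196.97.36

yes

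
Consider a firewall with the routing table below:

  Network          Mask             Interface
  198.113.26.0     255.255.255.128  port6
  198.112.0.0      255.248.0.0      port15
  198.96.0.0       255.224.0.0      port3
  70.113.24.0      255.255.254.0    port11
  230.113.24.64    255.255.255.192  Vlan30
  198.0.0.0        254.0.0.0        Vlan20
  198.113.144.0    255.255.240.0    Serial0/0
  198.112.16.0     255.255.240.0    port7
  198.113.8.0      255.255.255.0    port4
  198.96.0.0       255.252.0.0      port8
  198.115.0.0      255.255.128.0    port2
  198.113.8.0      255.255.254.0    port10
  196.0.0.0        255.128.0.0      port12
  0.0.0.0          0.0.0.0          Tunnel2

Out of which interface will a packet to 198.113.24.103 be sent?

port15

Routes whose prefix contains 198.113.24.103:
  0.0.0.0/0 (default, matches everything) -> Tunnel2
  198.0.0.0/7 (198.0.0.0 - 199.255.255.255) -> Vlan20
  198.96.0.0/11 (198.96.0.0 - 198.127.255.255) -> port3
  198.112.0.0/13 (198.112.0.0 - 198.119.255.255) -> port15
More-specific entries that do NOT match:
  230.113.24.64/26 (230.113.24.64 - 230.113.24.127) does not contain 198.113.24.103
  198.113.26.0/25 (198.113.26.0 - 198.113.26.127) does not contain 198.113.24.103
  198.113.8.0/24 (198.113.8.0 - 198.113.8.255) does not contain 198.113.24.103
  70.113.24.0/23 (70.113.24.0 - 70.113.25.255) does not contain 198.113.24.103
  198.113.8.0/23 (198.113.8.0 - 198.113.9.255) does not contain 198.113.24.103
  198.113.144.0/20 (198.113.144.0 - 198.113.159.255) does not contain 198.113.24.103
  198.112.16.0/20 (198.112.16.0 - 198.112.31.255) does not contain 198.113.24.103
  198.115.0.0/17 (198.115.0.0 - 198.115.127.255) does not contain 198.113.24.103
  198.96.0.0/14 (198.96.0.0 - 198.99.255.255) does not contain 198.113.24.103
Longest matching prefix is /13 -> interface port15.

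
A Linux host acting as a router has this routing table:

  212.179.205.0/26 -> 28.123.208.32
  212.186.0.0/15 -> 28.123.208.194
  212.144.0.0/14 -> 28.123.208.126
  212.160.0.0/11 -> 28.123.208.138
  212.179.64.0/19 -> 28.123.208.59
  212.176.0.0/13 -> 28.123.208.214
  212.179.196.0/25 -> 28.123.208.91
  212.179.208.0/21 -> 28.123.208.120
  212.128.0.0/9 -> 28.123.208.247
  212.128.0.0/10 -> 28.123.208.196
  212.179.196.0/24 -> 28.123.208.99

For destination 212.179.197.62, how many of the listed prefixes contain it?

Prefixes containing 212.179.197.62:
  212.128.0.0/9 (212.128.0.0 - 212.255.255.255)
  212.128.0.0/10 (212.128.0.0 - 212.191.255.255)
  212.160.0.0/11 (212.160.0.0 - 212.191.255.255)
  212.176.0.0/13 (212.176.0.0 - 212.183.255.255)
Total matching entries: 4.

4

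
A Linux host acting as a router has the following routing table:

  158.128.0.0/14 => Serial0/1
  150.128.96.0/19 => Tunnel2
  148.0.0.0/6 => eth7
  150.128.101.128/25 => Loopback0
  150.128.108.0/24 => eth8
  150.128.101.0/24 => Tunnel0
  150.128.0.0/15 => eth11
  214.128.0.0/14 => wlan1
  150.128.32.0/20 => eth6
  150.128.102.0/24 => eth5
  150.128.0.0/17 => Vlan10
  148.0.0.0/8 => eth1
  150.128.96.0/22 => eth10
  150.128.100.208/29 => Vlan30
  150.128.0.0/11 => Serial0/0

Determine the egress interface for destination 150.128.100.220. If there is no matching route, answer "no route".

Routes whose prefix contains 150.128.100.220:
  148.0.0.0/6 (148.0.0.0 - 151.255.255.255) -> eth7
  150.128.0.0/11 (150.128.0.0 - 150.159.255.255) -> Serial0/0
  150.128.0.0/15 (150.128.0.0 - 150.129.255.255) -> eth11
  150.128.0.0/17 (150.128.0.0 - 150.128.127.255) -> Vlan10
  150.128.96.0/19 (150.128.96.0 - 150.128.127.255) -> Tunnel2
More-specific entries that do NOT match:
  150.128.100.208/29 (150.128.100.208 - 150.128.100.215) does not contain 150.128.100.220
  150.128.101.128/25 (150.128.101.128 - 150.128.101.255) does not contain 150.128.100.220
  150.128.108.0/24 (150.128.108.0 - 150.128.108.255) does not contain 150.128.100.220
  150.128.101.0/24 (150.128.101.0 - 150.128.101.255) does not contain 150.128.100.220
  150.128.102.0/24 (150.128.102.0 - 150.128.102.255) does not contain 150.128.100.220
  150.128.96.0/22 (150.128.96.0 - 150.128.99.255) does not contain 150.128.100.220
  150.128.32.0/20 (150.128.32.0 - 150.128.47.255) does not contain 150.128.100.220
Longest matching prefix is /19 -> interface Tunnel2.

Tunnel2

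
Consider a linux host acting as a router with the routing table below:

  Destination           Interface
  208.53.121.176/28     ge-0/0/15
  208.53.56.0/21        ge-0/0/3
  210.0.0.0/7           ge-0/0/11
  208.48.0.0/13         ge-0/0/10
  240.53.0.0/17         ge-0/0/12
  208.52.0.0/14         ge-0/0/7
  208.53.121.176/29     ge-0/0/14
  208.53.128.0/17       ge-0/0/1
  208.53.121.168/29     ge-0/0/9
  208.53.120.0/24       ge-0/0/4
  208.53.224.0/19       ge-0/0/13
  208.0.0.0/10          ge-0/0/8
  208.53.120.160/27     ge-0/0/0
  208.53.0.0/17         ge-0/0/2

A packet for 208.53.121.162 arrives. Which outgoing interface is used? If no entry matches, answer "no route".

ge-0/0/2

Routes whose prefix contains 208.53.121.162:
  208.0.0.0/10 (208.0.0.0 - 208.63.255.255) -> ge-0/0/8
  208.48.0.0/13 (208.48.0.0 - 208.55.255.255) -> ge-0/0/10
  208.52.0.0/14 (208.52.0.0 - 208.55.255.255) -> ge-0/0/7
  208.53.0.0/17 (208.53.0.0 - 208.53.127.255) -> ge-0/0/2
More-specific entries that do NOT match:
  208.53.121.176/29 (208.53.121.176 - 208.53.121.183) does not contain 208.53.121.162
  208.53.121.168/29 (208.53.121.168 - 208.53.121.175) does not contain 208.53.121.162
  208.53.121.176/28 (208.53.121.176 - 208.53.121.191) does not contain 208.53.121.162
  208.53.120.160/27 (208.53.120.160 - 208.53.120.191) does not contain 208.53.121.162
  208.53.120.0/24 (208.53.120.0 - 208.53.120.255) does not contain 208.53.121.162
  208.53.56.0/21 (208.53.56.0 - 208.53.63.255) does not contain 208.53.121.162
  208.53.224.0/19 (208.53.224.0 - 208.53.255.255) does not contain 208.53.121.162
Longest matching prefix is /17 -> interface ge-0/0/2.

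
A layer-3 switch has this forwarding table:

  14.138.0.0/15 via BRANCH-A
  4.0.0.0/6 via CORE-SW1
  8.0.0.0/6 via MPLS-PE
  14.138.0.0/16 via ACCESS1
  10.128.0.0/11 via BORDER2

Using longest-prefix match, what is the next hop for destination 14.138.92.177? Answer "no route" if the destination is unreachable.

ACCESS1

Routes whose prefix contains 14.138.92.177:
  14.138.0.0/15 (14.138.0.0 - 14.139.255.255) -> BRANCH-A
  14.138.0.0/16 (14.138.0.0 - 14.138.255.255) -> ACCESS1
Longest matching prefix is /16 -> next hop ACCESS1.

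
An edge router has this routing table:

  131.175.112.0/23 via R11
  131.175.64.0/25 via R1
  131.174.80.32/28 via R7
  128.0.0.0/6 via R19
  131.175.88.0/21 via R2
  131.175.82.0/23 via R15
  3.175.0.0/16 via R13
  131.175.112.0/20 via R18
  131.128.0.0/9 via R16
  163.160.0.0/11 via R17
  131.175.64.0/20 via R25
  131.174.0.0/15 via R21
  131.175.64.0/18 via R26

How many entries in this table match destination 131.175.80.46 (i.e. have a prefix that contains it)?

4

Prefixes containing 131.175.80.46:
  128.0.0.0/6 (128.0.0.0 - 131.255.255.255)
  131.128.0.0/9 (131.128.0.0 - 131.255.255.255)
  131.174.0.0/15 (131.174.0.0 - 131.175.255.255)
  131.175.64.0/18 (131.175.64.0 - 131.175.127.255)
Total matching entries: 4.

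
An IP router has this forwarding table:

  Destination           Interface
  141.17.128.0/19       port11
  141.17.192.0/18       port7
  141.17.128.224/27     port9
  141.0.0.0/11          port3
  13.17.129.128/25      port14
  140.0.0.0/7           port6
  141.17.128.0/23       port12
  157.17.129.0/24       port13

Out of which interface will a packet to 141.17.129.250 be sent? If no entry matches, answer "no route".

port12

Routes whose prefix contains 141.17.129.250:
  140.0.0.0/7 (140.0.0.0 - 141.255.255.255) -> port6
  141.0.0.0/11 (141.0.0.0 - 141.31.255.255) -> port3
  141.17.128.0/19 (141.17.128.0 - 141.17.159.255) -> port11
  141.17.128.0/23 (141.17.128.0 - 141.17.129.255) -> port12
More-specific entries that do NOT match:
  141.17.128.224/27 (141.17.128.224 - 141.17.128.255) does not contain 141.17.129.250
  13.17.129.128/25 (13.17.129.128 - 13.17.129.255) does not contain 141.17.129.250
  157.17.129.0/24 (157.17.129.0 - 157.17.129.255) does not contain 141.17.129.250
Longest matching prefix is /23 -> interface port12.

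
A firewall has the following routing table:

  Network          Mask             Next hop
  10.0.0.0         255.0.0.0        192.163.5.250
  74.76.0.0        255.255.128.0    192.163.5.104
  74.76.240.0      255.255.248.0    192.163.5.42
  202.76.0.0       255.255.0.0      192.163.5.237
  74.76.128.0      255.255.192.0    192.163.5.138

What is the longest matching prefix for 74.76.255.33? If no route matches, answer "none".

none

74.76.255.33 is outside every listed prefix and there is no default route.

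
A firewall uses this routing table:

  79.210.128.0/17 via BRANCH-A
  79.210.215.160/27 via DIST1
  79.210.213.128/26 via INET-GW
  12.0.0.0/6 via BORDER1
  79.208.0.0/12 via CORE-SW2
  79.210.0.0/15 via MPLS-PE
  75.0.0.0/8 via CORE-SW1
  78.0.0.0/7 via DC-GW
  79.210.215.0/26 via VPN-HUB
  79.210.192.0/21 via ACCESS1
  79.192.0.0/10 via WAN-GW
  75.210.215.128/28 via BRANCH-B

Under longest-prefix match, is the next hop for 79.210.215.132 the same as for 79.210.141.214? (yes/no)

yes

79.210.215.132: longest match 79.210.128.0/17 -> BRANCH-A
79.210.141.214: longest match 79.210.128.0/17 -> BRANCH-A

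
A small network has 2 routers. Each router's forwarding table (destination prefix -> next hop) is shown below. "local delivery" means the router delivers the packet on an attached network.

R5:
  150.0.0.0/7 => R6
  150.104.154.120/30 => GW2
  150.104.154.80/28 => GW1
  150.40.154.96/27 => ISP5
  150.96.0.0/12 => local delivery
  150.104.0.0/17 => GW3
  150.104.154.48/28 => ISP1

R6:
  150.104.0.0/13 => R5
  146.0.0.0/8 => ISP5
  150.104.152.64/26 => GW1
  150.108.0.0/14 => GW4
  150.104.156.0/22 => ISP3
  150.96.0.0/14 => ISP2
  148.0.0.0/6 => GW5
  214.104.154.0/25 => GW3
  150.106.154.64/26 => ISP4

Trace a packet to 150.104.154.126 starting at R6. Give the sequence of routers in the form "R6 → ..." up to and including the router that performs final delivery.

At R6: longest match for 150.104.154.126 is 150.104.0.0/13 -> R5
At R5: longest match for 150.104.154.126 is 150.96.0.0/12 -> local delivery

R6 → R5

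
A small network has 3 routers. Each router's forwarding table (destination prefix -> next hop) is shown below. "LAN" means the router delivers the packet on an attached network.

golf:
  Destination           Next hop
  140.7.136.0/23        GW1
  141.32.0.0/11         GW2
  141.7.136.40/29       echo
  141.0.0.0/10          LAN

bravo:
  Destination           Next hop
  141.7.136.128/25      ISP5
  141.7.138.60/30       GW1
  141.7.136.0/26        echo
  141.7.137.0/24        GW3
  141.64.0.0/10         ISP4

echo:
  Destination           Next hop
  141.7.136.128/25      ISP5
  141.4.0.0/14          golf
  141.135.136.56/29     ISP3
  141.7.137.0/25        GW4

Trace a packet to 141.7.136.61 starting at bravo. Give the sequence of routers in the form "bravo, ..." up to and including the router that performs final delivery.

bravo, echo, golf

At bravo: longest match for 141.7.136.61 is 141.7.136.0/26 -> echo
At echo: longest match for 141.7.136.61 is 141.4.0.0/14 -> golf
At golf: longest match for 141.7.136.61 is 141.0.0.0/10 -> LAN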